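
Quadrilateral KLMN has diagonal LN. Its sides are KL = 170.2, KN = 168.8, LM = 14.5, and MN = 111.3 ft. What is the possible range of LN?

96.8 < LN < 125.8

From triangle KLN: |170.2 − 168.8| < LN < 170.2 + 168.8, i.e. 1.4 < LN < 339.0.
From triangle MLN: 96.8 < LN < 125.8.
Both must hold, so LN lies in the intersection.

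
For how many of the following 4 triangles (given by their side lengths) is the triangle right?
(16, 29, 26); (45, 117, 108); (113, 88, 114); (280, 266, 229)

1

(16,29,26): 16²+26² = 932 > 841 = 29² → acute
(45,117,108): 45²+108² = 13689 = 117² → right
(113,88,114): 88²+113² = 20513 > 12996 = 114² → acute
(280,266,229): 229²+266² = 123197 > 78400 = 280² → acute
1 of the 4 is right.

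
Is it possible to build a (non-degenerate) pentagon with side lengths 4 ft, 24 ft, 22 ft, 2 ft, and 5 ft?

Yes

A pentagon exists iff every side is shorter than the sum of the others — equivalently, the longest side is less than the sum of the rest.
Longest side 24 < 33 (sum of the remaining 4), so yes.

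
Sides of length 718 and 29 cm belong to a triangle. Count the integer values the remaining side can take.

The third side lies in the open interval (689, 747).
Integers from 690 to 746 inclusive: 746 − 690 + 1 = 57.

57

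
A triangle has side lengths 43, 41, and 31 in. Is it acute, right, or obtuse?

Compare the square of the longest side to the sum of squares of the other two: 31² + 41² = 2642 > 1849 = 43².

acute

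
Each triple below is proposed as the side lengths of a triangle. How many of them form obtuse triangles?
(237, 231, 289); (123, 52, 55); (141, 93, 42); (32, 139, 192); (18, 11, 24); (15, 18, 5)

2

(237,231,289): 231²+237² = 109530 > 83521 = 289² → acute
(123,52,55): 52+55 ≤ 123, not a triangle
(141,93,42): 42+93 ≤ 141, not a triangle
(32,139,192): 32+139 ≤ 192, not a triangle
(18,11,24): 11²+18² = 445 < 576 = 24² → obtuse
(15,18,5): 5²+15² = 250 < 324 = 18² → obtuse
2 of the 6 are obtuse.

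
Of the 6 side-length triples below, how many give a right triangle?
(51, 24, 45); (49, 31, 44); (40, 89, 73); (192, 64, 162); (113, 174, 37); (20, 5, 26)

(51,24,45): 24²+45² = 2601 = 51² → right
(49,31,44): 31²+44² = 2897 > 2401 = 49² → acute
(40,89,73): 40²+73² = 6929 < 7921 = 89² → obtuse
(192,64,162): 64²+162² = 30340 < 36864 = 192² → obtuse
(113,174,37): 37+113 ≤ 174, not a triangle
(20,5,26): 5+20 ≤ 26, not a triangle
1 of the 6 is right.

1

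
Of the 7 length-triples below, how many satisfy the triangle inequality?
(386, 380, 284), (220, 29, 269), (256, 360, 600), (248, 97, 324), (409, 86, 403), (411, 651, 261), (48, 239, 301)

(284,380,386): 284+380 > 386 → valid
(29,220,269): 29+220 ≤ 269 → not valid
(256,360,600): 256+360 > 600 → valid
(97,248,324): 97+248 > 324 → valid
(86,403,409): 86+403 > 409 → valid
(261,411,651): 261+411 > 651 → valid
(48,239,301): 48+239 ≤ 301 → not valid
5 of the 7 triples form a triangle.

5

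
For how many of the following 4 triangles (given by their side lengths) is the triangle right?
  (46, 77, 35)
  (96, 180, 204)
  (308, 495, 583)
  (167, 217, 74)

2

(46,77,35): 35²+46² = 3341 < 5929 = 77² → obtuse
(96,180,204): 96²+180² = 41616 = 204² → right
(308,495,583): 308²+495² = 339889 = 583² → right
(167,217,74): 74²+167² = 33365 < 47089 = 217² → obtuse
2 of the 4 are right.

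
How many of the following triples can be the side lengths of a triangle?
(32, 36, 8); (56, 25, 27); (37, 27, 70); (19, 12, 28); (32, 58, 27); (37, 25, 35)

(8,32,36): 8+32 > 36 → valid
(25,27,56): 25+27 ≤ 56 → not valid
(27,37,70): 27+37 ≤ 70 → not valid
(12,19,28): 12+19 > 28 → valid
(27,32,58): 27+32 > 58 → valid
(25,35,37): 25+35 > 37 → valid
4 of the 6 triples form a triangle.

4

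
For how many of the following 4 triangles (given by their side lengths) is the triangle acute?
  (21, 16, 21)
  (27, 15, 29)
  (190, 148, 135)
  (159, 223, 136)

(21,16,21): 16²+21² = 697 > 441 = 21² → acute
(27,15,29): 15²+27² = 954 > 841 = 29² → acute
(190,148,135): 135²+148² = 40129 > 36100 = 190² → acute
(159,223,136): 136²+159² = 43777 < 49729 = 223² → obtuse
3 of the 4 are acute.

3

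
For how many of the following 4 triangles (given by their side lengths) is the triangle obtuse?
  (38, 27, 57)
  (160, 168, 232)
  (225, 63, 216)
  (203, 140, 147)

(38,27,57): 27²+38² = 2173 < 3249 = 57² → obtuse
(160,168,232): 160²+168² = 53824 = 232² → right
(225,63,216): 63²+216² = 50625 = 225² → right
(203,140,147): 140²+147² = 41209 = 203² → right
1 of the 4 is obtuse.

1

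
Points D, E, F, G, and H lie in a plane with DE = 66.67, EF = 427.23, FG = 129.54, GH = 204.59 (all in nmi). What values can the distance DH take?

The maximum is all hops collinear in one direction: 66.67 + 427.23 + 129.54 + 204.59 = 828.03.
The longest hop is 427.23; the others sum to 400.80. Folding the others back against it leaves at least 427.23 − 400.80 = 26.43.

26.43 ≤ DH ≤ 828.03 nmi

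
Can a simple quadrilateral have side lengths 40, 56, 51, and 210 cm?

No

For a quadrilateral, each side must be shorter than the sum of the others.
Here the longest side is 210, but the remaining 3 sides sum to only 147.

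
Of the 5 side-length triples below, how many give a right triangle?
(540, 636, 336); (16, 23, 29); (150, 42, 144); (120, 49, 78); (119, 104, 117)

2

(540,636,336): 336²+540² = 404496 = 636² → right
(16,23,29): 16²+23² = 785 < 841 = 29² → obtuse
(150,42,144): 42²+144² = 22500 = 150² → right
(120,49,78): 49²+78² = 8485 < 14400 = 120² → obtuse
(119,104,117): 104²+117² = 24505 > 14161 = 119² → acute
2 of the 5 are right.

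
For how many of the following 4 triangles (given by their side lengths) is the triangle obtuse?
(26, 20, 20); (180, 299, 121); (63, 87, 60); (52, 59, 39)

(26,20,20): 20²+20² = 800 > 676 = 26² → acute
(180,299,121): 121²+180² = 47041 < 89401 = 299² → obtuse
(63,87,60): 60²+63² = 7569 = 87² → right
(52,59,39): 39²+52² = 4225 > 3481 = 59² → acute
1 of the 4 is obtuse.

1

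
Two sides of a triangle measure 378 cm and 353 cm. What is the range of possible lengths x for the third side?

By the triangle inequality, x must be less than 378 + 353 = 731 and greater than |378 − 353| = 25.

25 < x < 731 (cm)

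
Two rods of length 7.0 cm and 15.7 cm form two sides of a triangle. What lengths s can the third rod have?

8.7 < s < 22.7 (cm)

By the triangle inequality, s must be less than 7.0 + 15.7 = 22.7 and greater than |7.0 − 15.7| = 8.7.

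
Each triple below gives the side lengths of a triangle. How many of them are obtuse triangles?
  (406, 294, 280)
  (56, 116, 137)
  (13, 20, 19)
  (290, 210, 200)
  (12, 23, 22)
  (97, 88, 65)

(406,294,280): 280²+294² = 164836 = 406² → right
(56,116,137): 56²+116² = 16592 < 18769 = 137² → obtuse
(13,20,19): 13²+19² = 530 > 400 = 20² → acute
(290,210,200): 200²+210² = 84100 = 290² → right
(12,23,22): 12²+22² = 628 > 529 = 23² → acute
(97,88,65): 65²+88² = 11969 > 9409 = 97² → acute
1 of the 6 is obtuse.

1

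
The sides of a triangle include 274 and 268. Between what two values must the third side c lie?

By the triangle inequality, c must be less than 274 + 268 = 542 and greater than |274 − 268| = 6.

6 < c < 542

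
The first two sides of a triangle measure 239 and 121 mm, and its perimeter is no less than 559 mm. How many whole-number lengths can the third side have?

Triangle inequality: 118 < x < 360. Perimeter ≥ 559 gives x ≥ 559 − 239 − 121 = 199.
So 199 ≤ x < 360; integers 199 through 359: 161 values.

161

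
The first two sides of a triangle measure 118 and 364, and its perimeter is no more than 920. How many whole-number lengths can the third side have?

Triangle inequality: 246 < x < 482. Perimeter ≤ 920 gives x ≤ 920 − 118 − 364 = 438.
So 246 < x ≤ 438; integers 247 through 438: 192 values.

192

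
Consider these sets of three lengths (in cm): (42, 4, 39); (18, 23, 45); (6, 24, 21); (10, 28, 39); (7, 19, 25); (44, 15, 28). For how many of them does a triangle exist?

(4,39,42): 4+39 > 42 → valid
(18,23,45): 18+23 ≤ 45 → not valid
(6,21,24): 6+21 > 24 → valid
(10,28,39): 10+28 ≤ 39 → not valid
(7,19,25): 7+19 > 25 → valid
(15,28,44): 15+28 ≤ 44 → not valid
3 of the 6 triples form a triangle.

3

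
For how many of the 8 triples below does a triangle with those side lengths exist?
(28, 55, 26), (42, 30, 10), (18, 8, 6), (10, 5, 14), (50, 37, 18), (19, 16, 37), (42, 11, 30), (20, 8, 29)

2

(26,28,55): 26+28 ≤ 55 → not valid
(10,30,42): 10+30 ≤ 42 → not valid
(6,8,18): 6+8 ≤ 18 → not valid
(5,10,14): 5+10 > 14 → valid
(18,37,50): 18+37 > 50 → valid
(16,19,37): 16+19 ≤ 37 → not valid
(11,30,42): 11+30 ≤ 42 → not valid
(8,20,29): 8+20 ≤ 29 → not valid
2 of the 8 triples form a triangle.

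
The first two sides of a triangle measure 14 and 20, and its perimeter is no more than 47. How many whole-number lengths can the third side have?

7

Triangle inequality: 6 < x < 34. Perimeter ≤ 47 gives x ≤ 47 − 14 − 20 = 13.
So 6 < x ≤ 13; integers 7 through 13: 7 values.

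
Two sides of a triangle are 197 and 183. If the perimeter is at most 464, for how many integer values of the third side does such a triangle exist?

70

Triangle inequality: 14 < x < 380. Perimeter ≤ 464 gives x ≤ 464 − 197 − 183 = 84.
So 14 < x ≤ 84; integers 15 through 84: 70 values.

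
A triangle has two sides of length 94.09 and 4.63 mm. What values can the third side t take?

By the triangle inequality, t must be less than 94.09 + 4.63 = 98.72 and greater than |94.09 − 4.63| = 89.46.

89.46 < t < 98.72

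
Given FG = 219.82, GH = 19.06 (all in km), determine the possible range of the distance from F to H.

By the triangle inequality, |219.82 − 19.06| ≤ FH ≤ 219.82 + 19.06.

200.76 ≤ FH ≤ 238.88 km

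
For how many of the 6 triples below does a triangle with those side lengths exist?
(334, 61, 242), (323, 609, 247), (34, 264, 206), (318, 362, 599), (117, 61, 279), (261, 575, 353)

2

(61,242,334): 61+242 ≤ 334 → not valid
(247,323,609): 247+323 ≤ 609 → not valid
(34,206,264): 34+206 ≤ 264 → not valid
(318,362,599): 318+362 > 599 → valid
(61,117,279): 61+117 ≤ 279 → not valid
(261,353,575): 261+353 > 575 → valid
2 of the 6 triples form a triangle.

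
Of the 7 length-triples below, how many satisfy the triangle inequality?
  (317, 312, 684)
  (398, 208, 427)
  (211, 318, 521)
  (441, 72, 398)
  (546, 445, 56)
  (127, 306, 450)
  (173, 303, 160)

(312,317,684): 312+317 ≤ 684 → not valid
(208,398,427): 208+398 > 427 → valid
(211,318,521): 211+318 > 521 → valid
(72,398,441): 72+398 > 441 → valid
(56,445,546): 56+445 ≤ 546 → not valid
(127,306,450): 127+306 ≤ 450 → not valid
(160,173,303): 160+173 > 303 → valid
4 of the 7 triples form a triangle.

4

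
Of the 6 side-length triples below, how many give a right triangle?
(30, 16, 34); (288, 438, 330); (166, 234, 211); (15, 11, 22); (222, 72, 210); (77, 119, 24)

3

(30,16,34): 16²+30² = 1156 = 34² → right
(288,438,330): 288²+330² = 191844 = 438² → right
(166,234,211): 166²+211² = 72077 > 54756 = 234² → acute
(15,11,22): 11²+15² = 346 < 484 = 22² → obtuse
(222,72,210): 72²+210² = 49284 = 222² → right
(77,119,24): 24+77 ≤ 119, not a triangle
3 of the 6 are right.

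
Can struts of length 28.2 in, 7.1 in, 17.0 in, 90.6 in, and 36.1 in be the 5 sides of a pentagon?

For a pentagon, each side must be shorter than the sum of the others.
Here the longest side is 90.6, but the remaining 4 sides sum to only 88.4.

No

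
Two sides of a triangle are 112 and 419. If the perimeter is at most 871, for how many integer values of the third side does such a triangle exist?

33

Triangle inequality: 307 < x < 531. Perimeter ≤ 871 gives x ≤ 871 − 112 − 419 = 340.
So 307 < x ≤ 340; integers 308 through 340: 33 values.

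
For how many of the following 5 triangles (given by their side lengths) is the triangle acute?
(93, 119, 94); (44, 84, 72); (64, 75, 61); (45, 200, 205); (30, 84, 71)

(93,119,94): 93²+94² = 17485 > 14161 = 119² → acute
(44,84,72): 44²+72² = 7120 > 7056 = 84² → acute
(64,75,61): 61²+64² = 7817 > 5625 = 75² → acute
(45,200,205): 45²+200² = 42025 = 205² → right
(30,84,71): 30²+71² = 5941 < 7056 = 84² → obtuse
3 of the 5 are acute.

3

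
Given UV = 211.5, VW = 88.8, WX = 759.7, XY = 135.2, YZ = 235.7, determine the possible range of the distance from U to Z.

88.5 ≤ UZ ≤ 1430.9

The maximum is all hops collinear in one direction: 211.5 + 88.8 + 759.7 + 135.2 + 235.7 = 1430.9.
The longest hop is 759.7; the others sum to 671.2. Folding the others back against it leaves at least 759.7 − 671.2 = 88.5.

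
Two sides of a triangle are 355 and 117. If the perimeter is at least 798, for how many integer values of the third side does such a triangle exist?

Triangle inequality: 238 < x < 472. Perimeter ≥ 798 gives x ≥ 798 − 355 − 117 = 326.
So 326 ≤ x < 472; integers 326 through 471: 146 values.

146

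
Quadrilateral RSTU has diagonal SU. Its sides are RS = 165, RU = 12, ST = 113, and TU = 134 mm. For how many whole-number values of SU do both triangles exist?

From triangle RSU: 153 < SU < 177.
From triangle TSU: 21 < SU < 247.
Intersection: 153 < SU < 177, so integers 154 through 176: 23 values.

23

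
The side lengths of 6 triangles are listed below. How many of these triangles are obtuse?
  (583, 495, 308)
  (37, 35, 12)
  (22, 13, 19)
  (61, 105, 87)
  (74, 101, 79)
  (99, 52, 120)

(583,495,308): 308²+495² = 339889 = 583² → right
(37,35,12): 12²+35² = 1369 = 37² → right
(22,13,19): 13²+19² = 530 > 484 = 22² → acute
(61,105,87): 61²+87² = 11290 > 11025 = 105² → acute
(74,101,79): 74²+79² = 11717 > 10201 = 101² → acute
(99,52,120): 52²+99² = 12505 < 14400 = 120² → obtuse
1 of the 6 is obtuse.

1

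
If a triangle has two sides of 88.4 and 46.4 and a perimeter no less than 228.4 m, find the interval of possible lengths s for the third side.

93.6 ≤ s < 134.8

Triangle inequality alone gives 42.0 < s < 134.8.
The perimeter condition gives s ≥ 228.4 − 88.4 − 46.4 = 93.6.
Intersecting the two: 93.6 ≤ s < 134.8.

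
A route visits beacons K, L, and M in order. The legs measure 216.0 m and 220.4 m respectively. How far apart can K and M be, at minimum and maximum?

4.4 ≤ KM ≤ 436.4 m

By the triangle inequality, |216.0 − 220.4| ≤ KM ≤ 216.0 + 220.4.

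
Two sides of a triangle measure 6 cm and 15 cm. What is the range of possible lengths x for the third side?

By the triangle inequality, x must be less than 6 + 15 = 21 and greater than |6 − 15| = 9.

9 < x < 21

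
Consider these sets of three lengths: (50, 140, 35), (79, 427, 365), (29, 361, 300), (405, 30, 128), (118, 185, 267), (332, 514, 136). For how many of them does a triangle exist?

(35,50,140): 35+50 ≤ 140 → not valid
(79,365,427): 79+365 > 427 → valid
(29,300,361): 29+300 ≤ 361 → not valid
(30,128,405): 30+128 ≤ 405 → not valid
(118,185,267): 118+185 > 267 → valid
(136,332,514): 136+332 ≤ 514 → not valid
2 of the 6 triples form a triangle.

2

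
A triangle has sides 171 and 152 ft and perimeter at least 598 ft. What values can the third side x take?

Triangle inequality alone gives 19 < x < 323.
The perimeter condition gives x ≥ 598 − 171 − 152 = 275.
Intersecting the two: 275 ≤ x < 323.

275 ≤ x < 323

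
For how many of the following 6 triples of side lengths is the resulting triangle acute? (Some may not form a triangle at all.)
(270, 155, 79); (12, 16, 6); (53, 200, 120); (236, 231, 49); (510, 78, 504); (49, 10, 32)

1

(270,155,79): 79+155 ≤ 270, not a triangle
(12,16,6): 6²+12² = 180 < 256 = 16² → obtuse
(53,200,120): 53+120 ≤ 200, not a triangle
(236,231,49): 49²+231² = 55762 > 55696 = 236² → acute
(510,78,504): 78²+504² = 260100 = 510² → right
(49,10,32): 10+32 ≤ 49, not a triangle
1 of the 6 is acute.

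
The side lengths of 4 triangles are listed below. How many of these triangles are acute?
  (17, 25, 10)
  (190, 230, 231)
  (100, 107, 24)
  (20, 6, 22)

(17,25,10): 10²+17² = 389 < 625 = 25² → obtuse
(190,230,231): 190²+230² = 89000 > 53361 = 231² → acute
(100,107,24): 24²+100² = 10576 < 11449 = 107² → obtuse
(20,6,22): 6²+20² = 436 < 484 = 22² → obtuse
1 of the 4 is acute.

1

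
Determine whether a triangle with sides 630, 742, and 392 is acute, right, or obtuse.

right

Compare the square of the longest side to the sum of squares of the other two: 392² + 630² = 550564 = 742².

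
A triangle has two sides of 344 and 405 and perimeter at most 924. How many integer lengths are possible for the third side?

114

Triangle inequality: 61 < x < 749. Perimeter ≤ 924 gives x ≤ 924 − 344 − 405 = 175.
So 61 < x ≤ 175; integers 62 through 175: 114 values.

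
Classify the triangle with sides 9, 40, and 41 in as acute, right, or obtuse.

right

Compare the square of the longest side to the sum of squares of the other two: 9² + 40² = 1681 = 41².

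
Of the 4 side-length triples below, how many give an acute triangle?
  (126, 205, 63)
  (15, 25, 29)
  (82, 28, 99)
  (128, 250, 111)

1

(126,205,63): 63+126 ≤ 205, not a triangle
(15,25,29): 15²+25² = 850 > 841 = 29² → acute
(82,28,99): 28²+82² = 7508 < 9801 = 99² → obtuse
(128,250,111): 111+128 ≤ 250, not a triangle
1 of the 4 is acute.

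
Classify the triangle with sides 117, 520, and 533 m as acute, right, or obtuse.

right

Compare the square of the longest side to the sum of squares of the other two: 117² + 520² = 284089 = 533².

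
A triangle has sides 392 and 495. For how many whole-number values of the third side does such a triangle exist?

The third side lies in the open interval (103, 887).
Integers from 104 to 886 inclusive: 886 − 104 + 1 = 783.

783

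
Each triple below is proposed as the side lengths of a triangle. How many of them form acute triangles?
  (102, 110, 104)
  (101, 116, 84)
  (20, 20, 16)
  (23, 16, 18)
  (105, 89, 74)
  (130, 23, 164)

(102,110,104): 102²+104² = 21220 > 12100 = 110² → acute
(101,116,84): 84²+101² = 17257 > 13456 = 116² → acute
(20,20,16): 16²+20² = 656 > 400 = 20² → acute
(23,16,18): 16²+18² = 580 > 529 = 23² → acute
(105,89,74): 74²+89² = 13397 > 11025 = 105² → acute
(130,23,164): 23+130 ≤ 164, not a triangle
5 of the 6 are acute.

5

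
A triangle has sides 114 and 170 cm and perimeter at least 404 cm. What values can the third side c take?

120 ≤ c < 284 cm

Triangle inequality alone gives 56 < c < 284.
The perimeter condition gives c ≥ 404 − 114 − 170 = 120.
Intersecting the two: 120 ≤ c < 284.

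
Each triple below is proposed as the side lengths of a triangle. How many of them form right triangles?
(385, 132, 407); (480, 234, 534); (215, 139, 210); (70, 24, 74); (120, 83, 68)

(385,132,407): 132²+385² = 165649 = 407² → right
(480,234,534): 234²+480² = 285156 = 534² → right
(215,139,210): 139²+210² = 63421 > 46225 = 215² → acute
(70,24,74): 24²+70² = 5476 = 74² → right
(120,83,68): 68²+83² = 11513 < 14400 = 120² → obtuse
3 of the 5 are right.

3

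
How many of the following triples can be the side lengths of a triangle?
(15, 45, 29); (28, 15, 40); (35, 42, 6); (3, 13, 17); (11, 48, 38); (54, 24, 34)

(15,29,45): 15+29 ≤ 45 → not valid
(15,28,40): 15+28 > 40 → valid
(6,35,42): 6+35 ≤ 42 → not valid
(3,13,17): 3+13 ≤ 17 → not valid
(11,38,48): 11+38 > 48 → valid
(24,34,54): 24+34 > 54 → valid
3 of the 6 triples form a triangle.

3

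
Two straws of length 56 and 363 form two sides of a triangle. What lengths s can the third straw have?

By the triangle inequality, s must be less than 56 + 363 = 419 and greater than |56 − 363| = 307.

307 < s < 419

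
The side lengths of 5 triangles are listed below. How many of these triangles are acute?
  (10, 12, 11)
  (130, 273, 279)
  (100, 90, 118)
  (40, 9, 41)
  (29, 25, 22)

4

(10,12,11): 10²+11² = 221 > 144 = 12² → acute
(130,273,279): 130²+273² = 91429 > 77841 = 279² → acute
(100,90,118): 90²+100² = 18100 > 13924 = 118² → acute
(40,9,41): 9²+40² = 1681 = 41² → right
(29,25,22): 22²+25² = 1109 > 841 = 29² → acute
4 of the 5 are acute.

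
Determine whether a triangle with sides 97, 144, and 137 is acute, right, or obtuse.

Compare the square of the longest side to the sum of squares of the other two: 97² + 137² = 28178 > 20736 = 144².

acute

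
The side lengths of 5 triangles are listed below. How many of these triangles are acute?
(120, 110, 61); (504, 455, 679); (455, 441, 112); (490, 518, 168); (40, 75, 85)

(120,110,61): 61²+110² = 15821 > 14400 = 120² → acute
(504,455,679): 455²+504² = 461041 = 679² → right
(455,441,112): 112²+441² = 207025 = 455² → right
(490,518,168): 168²+490² = 268324 = 518² → right
(40,75,85): 40²+75² = 7225 = 85² → right
1 of the 5 is acute.

1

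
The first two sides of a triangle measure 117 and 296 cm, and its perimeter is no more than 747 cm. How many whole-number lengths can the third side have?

Triangle inequality: 179 < x < 413. Perimeter ≤ 747 gives x ≤ 747 − 117 − 296 = 334.
So 179 < x ≤ 334; integers 180 through 334: 155 values.

155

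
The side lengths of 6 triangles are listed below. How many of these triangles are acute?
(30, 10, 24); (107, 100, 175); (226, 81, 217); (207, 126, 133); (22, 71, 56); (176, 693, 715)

1

(30,10,24): 10²+24² = 676 < 900 = 30² → obtuse
(107,100,175): 100²+107² = 21449 < 30625 = 175² → obtuse
(226,81,217): 81²+217² = 53650 > 51076 = 226² → acute
(207,126,133): 126²+133² = 33565 < 42849 = 207² → obtuse
(22,71,56): 22²+56² = 3620 < 5041 = 71² → obtuse
(176,693,715): 176²+693² = 511225 = 715² → right
1 of the 6 is acute.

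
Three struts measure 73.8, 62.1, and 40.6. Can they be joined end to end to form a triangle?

Yes

The longest side is 73.8, and the other two sum to 102.7.
Since 102.7 > 73.8, the triangle inequality holds.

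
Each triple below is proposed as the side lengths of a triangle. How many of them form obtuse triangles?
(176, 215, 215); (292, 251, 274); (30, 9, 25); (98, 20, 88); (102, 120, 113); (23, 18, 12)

(176,215,215): 176²+215² = 77201 > 46225 = 215² → acute
(292,251,274): 251²+274² = 138077 > 85264 = 292² → acute
(30,9,25): 9²+25² = 706 < 900 = 30² → obtuse
(98,20,88): 20²+88² = 8144 < 9604 = 98² → obtuse
(102,120,113): 102²+113² = 23173 > 14400 = 120² → acute
(23,18,12): 12²+18² = 468 < 529 = 23² → obtuse
3 of the 6 are obtuse.

3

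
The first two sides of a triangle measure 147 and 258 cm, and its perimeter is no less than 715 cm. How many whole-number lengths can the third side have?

95

Triangle inequality: 111 < x < 405. Perimeter ≥ 715 gives x ≥ 715 − 147 − 258 = 310.
So 310 ≤ x < 405; integers 310 through 404: 95 values.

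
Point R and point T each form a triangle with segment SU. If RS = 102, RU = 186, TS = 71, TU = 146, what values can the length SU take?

84 < SU < 217

From triangle RSU: |102 − 186| < SU < 102 + 186, i.e. 84 < SU < 288.
From triangle TSU: 75 < SU < 217.
Both must hold, so SU lies in the intersection.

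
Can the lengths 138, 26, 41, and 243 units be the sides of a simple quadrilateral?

For a quadrilateral, each side must be shorter than the sum of the others.
Here the longest side is 243, but the remaining 3 sides sum to only 205.

No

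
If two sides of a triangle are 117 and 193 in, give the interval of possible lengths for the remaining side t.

76 < t < 310 (in)

By the triangle inequality, t must be less than 117 + 193 = 310 and greater than |117 − 193| = 76.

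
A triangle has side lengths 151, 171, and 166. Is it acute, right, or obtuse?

Compare the square of the longest side to the sum of squares of the other two: 151² + 166² = 50357 > 29241 = 171².

acute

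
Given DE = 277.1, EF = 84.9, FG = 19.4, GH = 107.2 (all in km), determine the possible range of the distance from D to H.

65.6 ≤ DH ≤ 488.6 km

The maximum is all hops collinear in one direction: 277.1 + 84.9 + 19.4 + 107.2 = 488.6.
The longest hop is 277.1; the others sum to 211.5. Folding the others back against it leaves at least 277.1 − 211.5 = 65.6.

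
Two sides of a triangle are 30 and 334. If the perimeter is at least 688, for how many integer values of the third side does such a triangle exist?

40

Triangle inequality: 304 < x < 364. Perimeter ≥ 688 gives x ≥ 688 − 30 − 334 = 324.
So 324 ≤ x < 364; integers 324 through 363: 40 values.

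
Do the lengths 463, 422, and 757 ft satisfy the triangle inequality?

Yes

The longest side is 757, and the other two sum to 885.
Since 885 > 757, the triangle inequality holds.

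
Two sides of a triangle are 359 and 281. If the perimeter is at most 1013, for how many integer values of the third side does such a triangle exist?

295

Triangle inequality: 78 < x < 640. Perimeter ≤ 1013 gives x ≤ 1013 − 359 − 281 = 373.
So 78 < x ≤ 373; integers 79 through 373: 295 values.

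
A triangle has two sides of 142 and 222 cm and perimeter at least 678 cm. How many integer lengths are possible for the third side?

50

Triangle inequality: 80 < x < 364. Perimeter ≥ 678 gives x ≥ 678 − 142 − 222 = 314.
So 314 ≤ x < 364; integers 314 through 363: 50 values.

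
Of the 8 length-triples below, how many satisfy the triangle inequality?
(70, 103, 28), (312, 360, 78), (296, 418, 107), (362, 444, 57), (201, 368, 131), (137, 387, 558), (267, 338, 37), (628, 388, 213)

1

(28,70,103): 28+70 ≤ 103 → not valid
(78,312,360): 78+312 > 360 → valid
(107,296,418): 107+296 ≤ 418 → not valid
(57,362,444): 57+362 ≤ 444 → not valid
(131,201,368): 131+201 ≤ 368 → not valid
(137,387,558): 137+387 ≤ 558 → not valid
(37,267,338): 37+267 ≤ 338 → not valid
(213,388,628): 213+388 ≤ 628 → not valid
1 of the 8 triples forms a triangle.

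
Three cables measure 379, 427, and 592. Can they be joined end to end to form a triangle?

Yes

The longest side is 592, and the other two sum to 806.
Since 806 > 592, the triangle inequality holds.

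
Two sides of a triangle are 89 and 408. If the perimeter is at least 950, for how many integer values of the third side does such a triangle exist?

Triangle inequality: 319 < x < 497. Perimeter ≥ 950 gives x ≥ 950 − 89 − 408 = 453.
So 453 ≤ x < 497; integers 453 through 496: 44 values.

44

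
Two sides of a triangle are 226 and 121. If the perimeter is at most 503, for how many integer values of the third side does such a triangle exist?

Triangle inequality: 105 < x < 347. Perimeter ≤ 503 gives x ≤ 503 − 226 − 121 = 156.
So 105 < x ≤ 156; integers 106 through 156: 51 values.

51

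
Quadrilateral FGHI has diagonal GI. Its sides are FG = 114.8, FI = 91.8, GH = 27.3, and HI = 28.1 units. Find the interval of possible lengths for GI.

23.0 < GI < 55.4

From triangle FGI: |114.8 − 91.8| < GI < 114.8 + 91.8, i.e. 23.0 < GI < 206.6.
From triangle HGI: 0.8 < GI < 55.4.
Both must hold, so GI lies in the intersection.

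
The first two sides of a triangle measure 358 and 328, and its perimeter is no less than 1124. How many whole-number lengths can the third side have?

248

Triangle inequality: 30 < x < 686. Perimeter ≥ 1124 gives x ≥ 1124 − 358 − 328 = 438.
So 438 ≤ x < 686; integers 438 through 685: 248 values.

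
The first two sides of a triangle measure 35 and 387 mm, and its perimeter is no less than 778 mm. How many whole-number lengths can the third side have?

66

Triangle inequality: 352 < x < 422. Perimeter ≥ 778 gives x ≥ 778 − 35 − 387 = 356.
So 356 ≤ x < 422; integers 356 through 421: 66 values.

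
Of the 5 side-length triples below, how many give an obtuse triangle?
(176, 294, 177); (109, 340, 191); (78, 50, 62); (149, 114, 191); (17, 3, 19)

(176,294,177): 176²+177² = 62305 < 86436 = 294² → obtuse
(109,340,191): 109+191 ≤ 340, not a triangle
(78,50,62): 50²+62² = 6344 > 6084 = 78² → acute
(149,114,191): 114²+149² = 35197 < 36481 = 191² → obtuse
(17,3,19): 3²+17² = 298 < 361 = 19² → obtuse
3 of the 5 are obtuse.

3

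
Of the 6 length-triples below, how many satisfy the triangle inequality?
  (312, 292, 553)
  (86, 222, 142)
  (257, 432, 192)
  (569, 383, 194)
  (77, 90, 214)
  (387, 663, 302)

5

(292,312,553): 292+312 > 553 → valid
(86,142,222): 86+142 > 222 → valid
(192,257,432): 192+257 > 432 → valid
(194,383,569): 194+383 > 569 → valid
(77,90,214): 77+90 ≤ 214 → not valid
(302,387,663): 302+387 > 663 → valid
5 of the 6 triples form a triangle.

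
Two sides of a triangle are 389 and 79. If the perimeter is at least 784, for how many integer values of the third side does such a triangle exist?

Triangle inequality: 310 < x < 468. Perimeter ≥ 784 gives x ≥ 784 − 389 − 79 = 316.
So 316 ≤ x < 468; integers 316 through 467: 152 values.

152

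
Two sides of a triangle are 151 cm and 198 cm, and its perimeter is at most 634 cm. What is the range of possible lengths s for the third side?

47 < s ≤ 285

Triangle inequality alone gives 47 < s < 349.
The perimeter condition gives s ≤ 634 − 151 − 198 = 285.
Intersecting the two: 47 < s ≤ 285.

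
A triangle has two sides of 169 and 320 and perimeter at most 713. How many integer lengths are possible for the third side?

73

Triangle inequality: 151 < x < 489. Perimeter ≤ 713 gives x ≤ 713 − 169 − 320 = 224.
So 151 < x ≤ 224; integers 152 through 224: 73 values.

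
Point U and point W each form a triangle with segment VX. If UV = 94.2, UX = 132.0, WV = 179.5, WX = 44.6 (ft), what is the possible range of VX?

134.9 < VX < 224.1

From triangle UVX: |94.2 − 132.0| < VX < 94.2 + 132.0, i.e. 37.8 < VX < 226.2.
From triangle WVX: 134.9 < VX < 224.1.
Both must hold, so VX lies in the intersection.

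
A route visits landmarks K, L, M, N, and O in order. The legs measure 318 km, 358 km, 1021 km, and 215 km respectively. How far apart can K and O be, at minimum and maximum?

The maximum is all hops collinear in one direction: 318 + 358 + 1021 + 215 = 1912.
The longest hop is 1021; the others sum to 891. Folding the others back against it leaves at least 1021 − 891 = 130.

130 ≤ KO ≤ 1912 km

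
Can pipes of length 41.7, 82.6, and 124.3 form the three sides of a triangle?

No

The two shorter sides sum to 124.3, exactly equal to the longest side 124.3.
That gives only a degenerate (flat) triangle — the inequality must be strict.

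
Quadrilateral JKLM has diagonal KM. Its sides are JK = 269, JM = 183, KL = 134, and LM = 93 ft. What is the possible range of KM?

86 < KM < 227

From triangle JKM: |269 − 183| < KM < 269 + 183, i.e. 86 < KM < 452.
From triangle LKM: 41 < KM < 227.
Both must hold, so KM lies in the intersection.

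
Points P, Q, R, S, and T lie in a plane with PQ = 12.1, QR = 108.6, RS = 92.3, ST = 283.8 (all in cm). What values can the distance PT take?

70.8 ≤ PT ≤ 496.8 cm

The maximum is all hops collinear in one direction: 12.1 + 108.6 + 92.3 + 283.8 = 496.8.
The longest hop is 283.8; the others sum to 213.0. Folding the others back against it leaves at least 283.8 − 213.0 = 70.8.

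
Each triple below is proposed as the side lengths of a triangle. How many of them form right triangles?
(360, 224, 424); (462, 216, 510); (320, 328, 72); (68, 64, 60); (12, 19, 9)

(360,224,424): 224²+360² = 179776 = 424² → right
(462,216,510): 216²+462² = 260100 = 510² → right
(320,328,72): 72²+320² = 107584 = 328² → right
(68,64,60): 60²+64² = 7696 > 4624 = 68² → acute
(12,19,9): 9²+12² = 225 < 361 = 19² → obtuse
3 of the 5 are right.

3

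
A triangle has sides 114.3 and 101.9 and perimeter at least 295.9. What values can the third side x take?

79.7 ≤ x < 216.2

Triangle inequality alone gives 12.4 < x < 216.2.
The perimeter condition gives x ≥ 295.9 − 114.3 − 101.9 = 79.7.
Intersecting the two: 79.7 ≤ x < 216.2.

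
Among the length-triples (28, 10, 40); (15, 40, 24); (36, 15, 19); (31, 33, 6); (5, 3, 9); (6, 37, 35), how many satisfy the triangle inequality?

(10,28,40): 10+28 ≤ 40 → not valid
(15,24,40): 15+24 ≤ 40 → not valid
(15,19,36): 15+19 ≤ 36 → not valid
(6,31,33): 6+31 > 33 → valid
(3,5,9): 3+5 ≤ 9 → not valid
(6,35,37): 6+35 > 37 → valid
2 of the 6 triples form a triangle.

2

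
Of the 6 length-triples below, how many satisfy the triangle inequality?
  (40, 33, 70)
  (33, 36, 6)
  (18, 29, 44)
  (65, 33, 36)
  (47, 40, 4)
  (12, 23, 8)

4

(33,40,70): 33+40 > 70 → valid
(6,33,36): 6+33 > 36 → valid
(18,29,44): 18+29 > 44 → valid
(33,36,65): 33+36 > 65 → valid
(4,40,47): 4+40 ≤ 47 → not valid
(8,12,23): 8+12 ≤ 23 → not valid
4 of the 6 triples form a triangle.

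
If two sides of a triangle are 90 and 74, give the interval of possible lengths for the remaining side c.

16 < c < 164

By the triangle inequality, c must be less than 90 + 74 = 164 and greater than |90 − 74| = 16.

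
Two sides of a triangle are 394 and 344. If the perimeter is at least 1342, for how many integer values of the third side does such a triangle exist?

Triangle inequality: 50 < x < 738. Perimeter ≥ 1342 gives x ≥ 1342 − 394 − 344 = 604.
So 604 ≤ x < 738; integers 604 through 737: 134 values.

134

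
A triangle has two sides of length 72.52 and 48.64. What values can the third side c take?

By the triangle inequality, c must be less than 72.52 + 48.64 = 121.16 and greater than |72.52 − 48.64| = 23.88.

23.88 < c < 121.16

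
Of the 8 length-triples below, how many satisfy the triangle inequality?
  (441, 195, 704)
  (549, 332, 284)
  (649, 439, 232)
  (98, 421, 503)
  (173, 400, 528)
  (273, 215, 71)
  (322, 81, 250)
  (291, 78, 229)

(195,441,704): 195+441 ≤ 704 → not valid
(284,332,549): 284+332 > 549 → valid
(232,439,649): 232+439 > 649 → valid
(98,421,503): 98+421 > 503 → valid
(173,400,528): 173+400 > 528 → valid
(71,215,273): 71+215 > 273 → valid
(81,250,322): 81+250 > 322 → valid
(78,229,291): 78+229 > 291 → valid
7 of the 8 triples form a triangle.

7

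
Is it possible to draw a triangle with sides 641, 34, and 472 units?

The longest side is 641, but the other two sum to only 506.
506 < 641, so the triangle inequality fails.

No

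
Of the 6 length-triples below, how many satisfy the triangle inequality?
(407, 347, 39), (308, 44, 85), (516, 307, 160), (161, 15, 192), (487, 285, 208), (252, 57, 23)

(39,347,407): 39+347 ≤ 407 → not valid
(44,85,308): 44+85 ≤ 308 → not valid
(160,307,516): 160+307 ≤ 516 → not valid
(15,161,192): 15+161 ≤ 192 → not valid
(208,285,487): 208+285 > 487 → valid
(23,57,252): 23+57 ≤ 252 → not valid
1 of the 6 triples forms a triangle.

1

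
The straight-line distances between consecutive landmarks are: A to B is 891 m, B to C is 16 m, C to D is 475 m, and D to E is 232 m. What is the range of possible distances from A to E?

168 ≤ AE ≤ 1614 m

The maximum is all hops collinear in one direction: 891 + 16 + 475 + 232 = 1614.
The longest hop is 891; the others sum to 723. Folding the others back against it leaves at least 891 − 723 = 168.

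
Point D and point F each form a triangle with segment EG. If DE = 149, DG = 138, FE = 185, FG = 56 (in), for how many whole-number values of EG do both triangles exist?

111

From triangle DEG: 11 < EG < 287.
From triangle FEG: 129 < EG < 241.
Intersection: 129 < EG < 241, so integers 130 through 240: 111 values.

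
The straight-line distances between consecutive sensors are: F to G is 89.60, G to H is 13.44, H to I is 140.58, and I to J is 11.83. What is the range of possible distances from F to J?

The maximum is all hops collinear in one direction: 89.60 + 13.44 + 140.58 + 11.83 = 255.45.
The longest hop is 140.58; the others sum to 114.87. Folding the others back against it leaves at least 140.58 − 114.87 = 25.71.

25.71 ≤ FJ ≤ 255.45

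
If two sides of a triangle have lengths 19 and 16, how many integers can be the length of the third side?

The third side lies in the open interval (3, 35).
Integers from 4 to 34 inclusive: 34 − 4 + 1 = 31.

31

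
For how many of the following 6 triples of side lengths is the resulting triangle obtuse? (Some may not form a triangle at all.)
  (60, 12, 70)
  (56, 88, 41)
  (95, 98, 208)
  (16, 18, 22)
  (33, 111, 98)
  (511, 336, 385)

(60,12,70): 12²+60² = 3744 < 4900 = 70² → obtuse
(56,88,41): 41²+56² = 4817 < 7744 = 88² → obtuse
(95,98,208): 95+98 ≤ 208, not a triangle
(16,18,22): 16²+18² = 580 > 484 = 22² → acute
(33,111,98): 33²+98² = 10693 < 12321 = 111² → obtuse
(511,336,385): 336²+385² = 261121 = 511² → right
3 of the 6 are obtuse.

3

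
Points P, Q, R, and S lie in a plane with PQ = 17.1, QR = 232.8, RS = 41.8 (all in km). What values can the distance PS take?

173.9 ≤ PS ≤ 291.7 km

The maximum is all hops collinear in one direction: 17.1 + 232.8 + 41.8 = 291.7.
The longest hop is 232.8; the others sum to 58.9. Folding the others back against it leaves at least 232.8 − 58.9 = 173.9.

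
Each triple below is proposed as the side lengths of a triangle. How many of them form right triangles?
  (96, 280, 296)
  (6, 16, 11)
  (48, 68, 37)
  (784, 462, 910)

(96,280,296): 96²+280² = 87616 = 296² → right
(6,16,11): 6²+11² = 157 < 256 = 16² → obtuse
(48,68,37): 37²+48² = 3673 < 4624 = 68² → obtuse
(784,462,910): 462²+784² = 828100 = 910² → right
2 of the 4 are right.

2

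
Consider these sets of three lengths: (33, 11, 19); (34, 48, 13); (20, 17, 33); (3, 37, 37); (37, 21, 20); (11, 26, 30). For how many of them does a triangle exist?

(11,19,33): 11+19 ≤ 33 → not valid
(13,34,48): 13+34 ≤ 48 → not valid
(17,20,33): 17+20 > 33 → valid
(3,37,37): 3+37 > 37 → valid
(20,21,37): 20+21 > 37 → valid
(11,26,30): 11+26 > 30 → valid
4 of the 6 triples form a triangle.

4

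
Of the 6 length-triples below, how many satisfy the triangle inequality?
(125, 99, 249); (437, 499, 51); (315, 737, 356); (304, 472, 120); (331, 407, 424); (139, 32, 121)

2

(99,125,249): 99+125 ≤ 249 → not valid
(51,437,499): 51+437 ≤ 499 → not valid
(315,356,737): 315+356 ≤ 737 → not valid
(120,304,472): 120+304 ≤ 472 → not valid
(331,407,424): 331+407 > 424 → valid
(32,121,139): 32+121 > 139 → valid
2 of the 6 triples form a triangle.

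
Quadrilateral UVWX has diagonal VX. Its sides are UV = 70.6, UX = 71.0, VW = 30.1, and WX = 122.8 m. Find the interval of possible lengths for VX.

From triangle UVX: |70.6 − 71.0| < VX < 70.6 + 71.0, i.e. 0.4 < VX < 141.6.
From triangle WVX: 92.7 < VX < 152.9.
Both must hold, so VX lies in the intersection.

92.7 < VX < 141.6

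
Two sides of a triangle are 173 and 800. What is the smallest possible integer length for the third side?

628

The third side must be strictly greater than |173 − 800| = 627.
The smallest integer above 627 is 628.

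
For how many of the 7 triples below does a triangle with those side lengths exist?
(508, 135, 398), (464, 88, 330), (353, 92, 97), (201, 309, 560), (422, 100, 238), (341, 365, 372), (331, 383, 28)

(135,398,508): 135+398 > 508 → valid
(88,330,464): 88+330 ≤ 464 → not valid
(92,97,353): 92+97 ≤ 353 → not valid
(201,309,560): 201+309 ≤ 560 → not valid
(100,238,422): 100+238 ≤ 422 → not valid
(341,365,372): 341+365 > 372 → valid
(28,331,383): 28+331 ≤ 383 → not valid
2 of the 7 triples form a triangle.

2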